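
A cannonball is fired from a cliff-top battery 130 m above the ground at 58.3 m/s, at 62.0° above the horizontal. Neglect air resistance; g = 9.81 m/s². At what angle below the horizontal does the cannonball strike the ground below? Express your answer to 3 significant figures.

69.2°

v_x = 58.3 cos 62.0° = 27.37 m/s.
At impact |v_y| = √(v_y0² + 2 g h) = √(51.48² + 2×9.81×130) = 72.12 m/s.
Angle below horizontal = arctan(|v_y| / v_x) = arctan(72.12 / 27.37) = 69.2°.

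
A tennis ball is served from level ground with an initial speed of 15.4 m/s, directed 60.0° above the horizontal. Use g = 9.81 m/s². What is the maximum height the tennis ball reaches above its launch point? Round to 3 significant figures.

Vertical component of launch velocity: v_y = 15.4 sin 60.0° = 13.34 m/s.
At the highest point the vertical velocity is zero, so v_y² = 2 g h_max.
h_max = (13.34)² / (2 × 9.81) = 178.0 / 19.62 = 9.07 m.

9.07 m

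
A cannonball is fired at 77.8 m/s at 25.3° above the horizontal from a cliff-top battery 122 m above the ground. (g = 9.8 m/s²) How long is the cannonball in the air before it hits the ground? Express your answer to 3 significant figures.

9.43 s

Vertical component: v_y = 77.8 sin 25.3° = 33.25 m/s.
Taking up as positive with launch at y = 122 m, landing at y = 0: 0 = 122 + 33.25 t − ½(9.8) t².
Solving 4.900 t² − 33.25 t − 122 = 0 gives t = [33.25 + √(33.25² + 4·4.900·122)] / 9.800 = 9.43 s.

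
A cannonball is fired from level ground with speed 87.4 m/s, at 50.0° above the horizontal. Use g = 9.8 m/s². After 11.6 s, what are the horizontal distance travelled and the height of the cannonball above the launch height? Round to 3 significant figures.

x = 652 m, y = 117 m

v_x = 87.4 cos 50.0° = 56.18 m/s; v_y0 = 87.4 sin 50.0° = 66.95 m/s.
x = v_x t = 56.18 × 11.6 = 652 m.
y = v_y0 t − ½ g t² = 66.95×11.6 − 4.900×11.6² = 117 m.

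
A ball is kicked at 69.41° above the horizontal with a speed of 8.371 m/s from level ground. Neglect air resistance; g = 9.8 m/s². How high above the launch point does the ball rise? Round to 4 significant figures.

Vertical component of launch velocity: v_y = 8.371 sin 69.41° = 7.8363 m/s.
At the highest point the vertical velocity is zero, so v_y² = 2 g h_max.
h_max = (7.8363)² / (2 × 9.8) = 61.408 / 19.60 = 3.133 m.

3.133 m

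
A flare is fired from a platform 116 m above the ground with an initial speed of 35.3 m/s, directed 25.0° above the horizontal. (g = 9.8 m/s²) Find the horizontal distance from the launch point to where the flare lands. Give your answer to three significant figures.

Components: v_x = 35.3 cos 25.0° = 31.99 m/s, v_y = 35.3 sin 25.0° = 14.92 m/s.
Vertical: 0 = 116 + 14.92 t − ½(9.8) t² ⇒ 4.900 t² − 14.92 t − 116 = 0.
t = [14.92 + √(222.6 + 2274)] / 9.800 = 6.621 s.
Horizontal: R = v_x · t = 31.99 × 6.621 = 212 m.

212 m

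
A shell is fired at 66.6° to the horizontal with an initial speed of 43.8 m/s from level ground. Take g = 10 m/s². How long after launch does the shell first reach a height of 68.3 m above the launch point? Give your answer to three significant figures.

v_y0 = 43.8 sin 66.6° = 40.20 m/s.
Set y = v_y0 t − ½ g t² = 68.3: 5.000 t² − 40.20 t + 68.3 = 0.
t = [40.20 ± √(1616 − 1366)] / 10 = (40.20 ± 15.81) / 10, giving t = 2.44 s or t = 5.60 s.
The shell is on the way up at the first time, so t = 2.44 s.

2.44 s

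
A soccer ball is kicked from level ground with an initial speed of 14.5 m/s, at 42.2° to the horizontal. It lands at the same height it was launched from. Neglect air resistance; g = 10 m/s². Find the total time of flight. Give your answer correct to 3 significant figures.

1.95 s

Vertical component: v_y = 14.5 sin 42.2° = 9.740 m/s.
For a projectile landing at launch height, time of flight is t = 2 v_y / g = 2 × 9.740 / 10 = 1.95 s.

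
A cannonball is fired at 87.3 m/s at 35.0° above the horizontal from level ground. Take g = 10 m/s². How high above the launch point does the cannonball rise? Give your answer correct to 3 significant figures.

Vertical component of launch velocity: v_y = 87.3 sin 35.0° = 50.07 m/s.
At the highest point the vertical velocity is zero, so v_y² = 2 g h_max.
h_max = (50.07)² / (2 × 10) = 2507 / 20.00 = 125 m.

125 m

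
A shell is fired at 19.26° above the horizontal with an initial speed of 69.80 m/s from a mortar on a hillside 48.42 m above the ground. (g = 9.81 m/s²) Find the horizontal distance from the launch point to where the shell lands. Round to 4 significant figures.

413.1 m

Components: v_x = 69.80 cos 19.26° = 65.893 m/s, v_y = 69.80 sin 19.26° = 23.024 m/s.
Vertical: 0 = 48.42 + 23.024 t − ½(9.81) t² ⇒ 4.905 t² − 23.024 t − 48.42 = 0.
t = [23.024 + √(530.10 + 950.00)] / 9.810 = 6.2687 s.
Horizontal: R = v_x · t = 65.893 × 6.2687 = 413.1 m.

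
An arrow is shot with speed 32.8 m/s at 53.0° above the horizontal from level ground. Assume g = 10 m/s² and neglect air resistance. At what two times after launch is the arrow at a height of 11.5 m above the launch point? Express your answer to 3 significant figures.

v_y0 = 32.8 sin 53.0° = 26.20 m/s.
Set y = v_y0 t − ½ g t² = 11.5: 5.000 t² − 26.20 t + 11.5 = 0.
t = [26.20 ± √(686.4 − 230.0)] / 10 = (26.20 ± 21.36) / 10, giving t = 0.484 s or t = 4.76 s.
So the arrow is at 11.5 m at t = 0.484 s (rising) and t = 4.76 s (falling).

0.484 s and 4.76 s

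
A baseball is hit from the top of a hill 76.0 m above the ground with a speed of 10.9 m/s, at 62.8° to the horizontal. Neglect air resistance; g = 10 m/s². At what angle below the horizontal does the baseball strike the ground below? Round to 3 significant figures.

82.9°

v_x = 10.9 cos 62.8° = 4.982 m/s.
At impact |v_y| = √(v_y0² + 2 g h) = √(9.695² + 2×10×76.0) = 40.17 m/s.
Angle below horizontal = arctan(|v_y| / v_x) = arctan(40.17 / 4.982) = 82.9°.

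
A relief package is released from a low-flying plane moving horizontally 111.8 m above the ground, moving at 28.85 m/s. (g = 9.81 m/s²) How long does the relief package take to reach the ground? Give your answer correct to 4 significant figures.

The horizontal speed doesn't affect the fall. With v_y0 = 0, h = ½ g t².
t = √(2 × 111.8 / 9.81) = √22.793 = 4.774 s.

4.774 s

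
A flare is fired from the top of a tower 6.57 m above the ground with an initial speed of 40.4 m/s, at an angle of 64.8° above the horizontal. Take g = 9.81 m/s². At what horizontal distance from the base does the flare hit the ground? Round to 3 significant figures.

131 m

Components: v_x = 40.4 cos 64.8° = 17.20 m/s, v_y = 40.4 sin 64.8° = 36.56 m/s.
Vertical: 0 = 6.57 + 36.56 t − ½(9.81) t² ⇒ 4.905 t² − 36.56 t − 6.57 = 0.
t = [36.56 + √(1337 + 128.9)] / 9.810 = 7.630 s.
Horizontal: R = v_x · t = 17.20 × 7.630 = 131 m.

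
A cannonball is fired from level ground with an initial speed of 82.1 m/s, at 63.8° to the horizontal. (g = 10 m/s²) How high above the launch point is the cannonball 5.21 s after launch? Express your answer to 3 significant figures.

v_y0 = 82.1 sin 63.8° = 73.66 m/s.
y(t) = v_y0 t − ½ g t² = 73.66×5.21 − 5.000×5.21² = 248 m.

248 m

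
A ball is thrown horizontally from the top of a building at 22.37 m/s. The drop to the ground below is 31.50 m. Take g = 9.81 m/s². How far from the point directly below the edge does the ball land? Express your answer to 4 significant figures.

Initial vertical velocity is zero, so the fall time comes from h = ½ g t²: t = √(2 × 31.50 / 9.81) = 2.5342 s.
Horizontal motion is uniform at 22.37 m/s, so x = 22.37 × 2.5342 = 56.69 m.

56.69 m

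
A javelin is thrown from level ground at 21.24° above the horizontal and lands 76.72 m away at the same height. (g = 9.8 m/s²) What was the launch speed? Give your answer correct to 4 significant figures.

On level ground, R = v₀² sin(2θ) / g, so v₀ = √(R g / sin 2θ).
sin(2 × 21.24°) = 0.6753.
v₀ = √(76.72 × 9.8 / 0.6753) = √1113.4 = 33.37 m/s.

33.37 m/s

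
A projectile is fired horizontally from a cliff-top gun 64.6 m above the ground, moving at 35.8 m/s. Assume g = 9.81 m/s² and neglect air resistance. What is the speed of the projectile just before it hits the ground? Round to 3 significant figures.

Fall time: t = √(2 × 64.6 / 9.81) = 3.629 s.
At impact: v_x = 35.8 m/s (unchanged), v_y = g t = 9.81 × 3.629 = 35.60 m/s.
Speed = √(v_x² + v_y²) = √(1282 + 1267) = 50.5 m/s.

50.5 m/s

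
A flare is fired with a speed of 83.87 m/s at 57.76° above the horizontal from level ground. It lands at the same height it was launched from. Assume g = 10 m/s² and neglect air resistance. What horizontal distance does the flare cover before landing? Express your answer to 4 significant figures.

Components: v_x = 83.87 cos 57.76° = 44.742 m/s, v_y = 83.87 sin 57.76° = 70.939 m/s.
Time of flight (same landing height): t = 2 v_y / g = 2 × 70.939 / 10 = 14.188 s.
Range: R = v_x · t = 44.742 × 14.188 = 634.8 m.

634.8 m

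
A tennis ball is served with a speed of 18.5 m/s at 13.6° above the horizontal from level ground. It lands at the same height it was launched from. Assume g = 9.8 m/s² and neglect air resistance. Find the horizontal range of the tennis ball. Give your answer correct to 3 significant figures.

For level ground, R = v₀² sin(2θ) / g.
sin(2 × 13.6°) = sin 27.20° = 0.4571.
R = (18.5)² × 0.4571 / 9.8 = 16.0 m.

16.0 m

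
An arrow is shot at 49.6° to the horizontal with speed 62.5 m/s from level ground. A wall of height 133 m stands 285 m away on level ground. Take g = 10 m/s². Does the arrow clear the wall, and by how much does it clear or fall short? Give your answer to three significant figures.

No — it falls 45.6 m short of clearing the wall.

v_x = 62.5 cos 49.6° = 40.51 m/s; v_y0 = 62.5 sin 49.6° = 47.60 m/s.
Time to reach the wall: t = 285 / 40.51 = 7.035 s.
Height at that point: y = 47.60×7.035 − 5.000×7.035² = 87.41 m.
That is 133 − 87.41 = 45.6 m below the top of the wall, so the arrow does not clear it.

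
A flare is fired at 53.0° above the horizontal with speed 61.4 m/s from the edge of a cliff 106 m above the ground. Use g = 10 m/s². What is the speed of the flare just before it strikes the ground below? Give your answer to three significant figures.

76.7 m/s

v_x = 61.4 cos 53.0° = 36.95 m/s is unchanged throughout.
For the vertical component, v_y² = v_y0² + 2 g h = (49.04)² + 2×10×106 = 4525, so |v_y| = 67.27 m/s.
Impact speed = √(v_x² + v_y²) = √(1365 + 4525) = 76.7 m/s.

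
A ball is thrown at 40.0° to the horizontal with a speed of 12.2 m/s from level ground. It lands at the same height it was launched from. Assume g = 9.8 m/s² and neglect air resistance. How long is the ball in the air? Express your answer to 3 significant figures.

Vertical component: v_y = 12.2 sin 40.0° = 7.842 m/s.
For a projectile landing at launch height, time of flight is t = 2 v_y / g = 2 × 7.842 / 9.8 = 1.60 s.

1.60 s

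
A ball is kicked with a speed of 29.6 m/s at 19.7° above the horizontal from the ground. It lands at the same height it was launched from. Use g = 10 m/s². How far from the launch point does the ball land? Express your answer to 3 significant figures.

Components: v_x = 29.6 cos 19.7° = 27.87 m/s, v_y = 29.6 sin 19.7° = 9.978 m/s.
Time of flight (same landing height): t = 2 v_y / g = 2 × 9.978 / 10 = 1.996 s.
Range: R = v_x · t = 27.87 × 1.996 = 55.6 m.

55.6 m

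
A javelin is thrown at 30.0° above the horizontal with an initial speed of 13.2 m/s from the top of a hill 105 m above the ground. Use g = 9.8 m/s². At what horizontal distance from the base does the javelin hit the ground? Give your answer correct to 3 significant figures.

Components: v_x = 13.2 cos 30.0° = 11.43 m/s, v_y = 13.2 sin 30.0° = 6.600 m/s.
Vertical: 0 = 105 + 6.600 t − ½(9.8) t² ⇒ 4.900 t² − 6.600 t − 105 = 0.
t = [6.600 + √(43.56 + 2058)] / 9.800 = 5.351 s.
Horizontal: R = v_x · t = 11.43 × 5.351 = 61.2 m.

61.2 m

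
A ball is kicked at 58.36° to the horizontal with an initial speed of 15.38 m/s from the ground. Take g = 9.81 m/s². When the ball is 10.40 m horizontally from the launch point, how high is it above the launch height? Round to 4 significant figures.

8.728 m

v_x = 15.38 cos 58.36° = 8.0680 m/s, v_y0 = 15.38 sin 58.36° = 13.094 m/s.
Time to reach x = 10.40 m: t = x / v_x = 10.40 / 8.0680 = 1.2890 s.
y = v_y0 t − ½ g t² = 13.094×1.2890 − 4.905×1.2890² = 8.728 m.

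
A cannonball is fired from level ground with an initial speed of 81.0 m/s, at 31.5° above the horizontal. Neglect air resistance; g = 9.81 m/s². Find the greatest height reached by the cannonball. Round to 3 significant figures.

Vertical component of launch velocity: v_y = 81.0 sin 31.5° = 42.32 m/s.
At the highest point the vertical velocity is zero, so v_y² = 2 g h_max.
h_max = (42.32)² / (2 × 9.81) = 1791 / 19.62 = 91.3 m.

91.3 m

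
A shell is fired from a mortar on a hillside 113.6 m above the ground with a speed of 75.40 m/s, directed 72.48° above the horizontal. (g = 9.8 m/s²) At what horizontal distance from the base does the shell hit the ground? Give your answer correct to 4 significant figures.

365.7 m

Components: v_x = 75.40 cos 72.48° = 22.698 m/s, v_y = 75.40 sin 72.48° = 71.902 m/s.
Vertical: 0 = 113.6 + 71.902 t − ½(9.8) t² ⇒ 4.900 t² − 71.902 t − 113.6 = 0.
t = [71.902 + √(5169.9 + 2226.6)] / 9.800 = 16.113 s.
Horizontal: R = v_x · t = 22.698 × 16.113 = 365.7 m.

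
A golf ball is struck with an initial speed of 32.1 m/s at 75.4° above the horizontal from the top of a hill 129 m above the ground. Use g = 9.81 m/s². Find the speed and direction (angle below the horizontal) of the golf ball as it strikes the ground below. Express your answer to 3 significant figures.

59.7 m/s at 82.2° below the horizontal

v_x = 32.1 cos 75.4° = 8.091 m/s (constant).
|v_y| at impact = √((31.06)² + 2×9.81×129) = 59.12 m/s.
Speed = √(8.091² + 59.12²) = 59.7 m/s; angle = arctan(59.12/8.091) = 82.2° below horizontal.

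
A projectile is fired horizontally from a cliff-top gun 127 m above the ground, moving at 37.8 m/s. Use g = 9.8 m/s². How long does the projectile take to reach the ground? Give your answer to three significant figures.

The horizontal speed doesn't affect the fall. With v_y0 = 0, h = ½ g t².
t = √(2 × 127 / 9.8) = √25.92 = 5.09 s.

5.09 s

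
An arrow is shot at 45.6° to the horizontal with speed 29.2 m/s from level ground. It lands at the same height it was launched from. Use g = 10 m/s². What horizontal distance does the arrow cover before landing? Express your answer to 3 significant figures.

85.2 m

Components: v_x = 29.2 cos 45.6° = 20.43 m/s, v_y = 29.2 sin 45.6° = 20.86 m/s.
Time of flight (same landing height): t = 2 v_y / g = 2 × 20.86 / 10 = 4.172 s.
Range: R = v_x · t = 20.43 × 4.172 = 85.2 m.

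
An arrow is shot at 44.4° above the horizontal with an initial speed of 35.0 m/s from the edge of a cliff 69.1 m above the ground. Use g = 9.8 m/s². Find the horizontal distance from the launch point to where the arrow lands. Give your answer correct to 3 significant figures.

175 m

Components: v_x = 35.0 cos 44.4° = 25.01 m/s, v_y = 35.0 sin 44.4° = 24.49 m/s.
Vertical: 0 = 69.1 + 24.49 t − ½(9.8) t² ⇒ 4.900 t² − 24.49 t − 69.1 = 0.
t = [24.49 + √(599.8 + 1354)] / 9.800 = 7.009 s.
Horizontal: R = v_x · t = 25.01 × 7.009 = 175 m.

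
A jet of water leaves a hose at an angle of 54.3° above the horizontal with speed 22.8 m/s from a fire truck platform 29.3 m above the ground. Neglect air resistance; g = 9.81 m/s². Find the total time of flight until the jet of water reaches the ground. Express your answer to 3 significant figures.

Vertical component: v_y = 22.8 sin 54.3° = 18.52 m/s.
Taking up as positive with launch at y = 29.3 m, landing at y = 0: 0 = 29.3 + 18.52 t − ½(9.81) t².
Solving 4.905 t² − 18.52 t − 29.3 = 0 gives t = [18.52 + √(18.52² + 4·4.905·29.3)] / 9.810 = 4.98 s.

4.98 s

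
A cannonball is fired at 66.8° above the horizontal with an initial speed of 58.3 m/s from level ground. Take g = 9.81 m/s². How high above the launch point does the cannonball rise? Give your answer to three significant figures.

Vertical component of launch velocity: v_y = 58.3 sin 66.8° = 53.59 m/s.
At the highest point the vertical velocity is zero, so v_y² = 2 g h_max.
h_max = (53.59)² / (2 × 9.81) = 2872 / 19.62 = 146 m.

146 m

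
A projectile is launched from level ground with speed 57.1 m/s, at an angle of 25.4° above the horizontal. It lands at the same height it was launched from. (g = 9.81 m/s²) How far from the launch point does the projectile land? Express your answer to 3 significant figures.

For level ground, R = v₀² sin(2θ) / g.
sin(2 × 25.4°) = sin 50.80° = 0.7749.
R = (57.1)² × 0.7749 / 9.81 = 258 m.

258 m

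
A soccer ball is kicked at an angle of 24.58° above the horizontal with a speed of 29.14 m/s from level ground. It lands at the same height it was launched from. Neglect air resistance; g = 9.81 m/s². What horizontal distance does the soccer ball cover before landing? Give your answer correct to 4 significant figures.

65.48 m

Components: v_x = 29.14 cos 24.58° = 26.499 m/s, v_y = 29.14 sin 24.58° = 12.121 m/s.
Time of flight (same landing height): t = 2 v_y / g = 2 × 12.121 / 9.81 = 2.4712 s.
Range: R = v_x · t = 26.499 × 2.4712 = 65.48 m.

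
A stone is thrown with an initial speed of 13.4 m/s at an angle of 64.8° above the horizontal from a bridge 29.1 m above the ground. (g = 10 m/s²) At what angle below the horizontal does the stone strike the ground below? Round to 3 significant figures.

v_x = 13.4 cos 64.8° = 5.705 m/s.
At impact |v_y| = √(v_y0² + 2 g h) = √(12.12² + 2×10×29.1) = 27.00 m/s.
Angle below horizontal = arctan(|v_y| / v_x) = arctan(27.00 / 5.705) = 78.1°.

78.1°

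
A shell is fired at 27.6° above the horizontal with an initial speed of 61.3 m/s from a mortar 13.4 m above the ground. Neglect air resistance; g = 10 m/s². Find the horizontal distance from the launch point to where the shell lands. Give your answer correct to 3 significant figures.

Components: v_x = 61.3 cos 27.6° = 54.32 m/s, v_y = 61.3 sin 27.6° = 28.40 m/s.
Vertical: 0 = 13.4 + 28.40 t − ½(10) t² ⇒ 5.000 t² − 28.40 t − 13.4 = 0.
t = [28.40 + √(806.6 + 268.0)] / 10.00 = 6.118 s.
Horizontal: R = v_x · t = 54.32 × 6.118 = 332 m.

332 m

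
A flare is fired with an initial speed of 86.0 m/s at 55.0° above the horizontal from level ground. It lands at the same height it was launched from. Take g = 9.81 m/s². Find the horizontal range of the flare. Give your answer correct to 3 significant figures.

708 m

For level ground, R = v₀² sin(2θ) / g.
sin(2 × 55.0°) = sin 110.0° = 0.9397.
R = (86.0)² × 0.9397 / 9.81 = 708 m.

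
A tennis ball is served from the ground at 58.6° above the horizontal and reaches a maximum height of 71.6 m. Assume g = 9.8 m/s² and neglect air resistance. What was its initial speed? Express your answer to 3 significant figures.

43.9 m/s

At maximum height v_y = 0, so (v₀ sin θ)² = 2 g H.
v₀ sin 58.6° = √(2 × 9.8 × 71.6) = 37.46 m/s.
v₀ = 37.46 / sin 58.6° = 37.46 / 0.8536 = 43.9 m/s.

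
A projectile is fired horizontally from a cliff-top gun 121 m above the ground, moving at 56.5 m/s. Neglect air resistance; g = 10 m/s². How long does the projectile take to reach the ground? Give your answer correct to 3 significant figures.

4.92 s

The horizontal speed doesn't affect the fall. With v_y0 = 0, h = ½ g t².
t = √(2 × 121 / 10) = √24.20 = 4.92 s.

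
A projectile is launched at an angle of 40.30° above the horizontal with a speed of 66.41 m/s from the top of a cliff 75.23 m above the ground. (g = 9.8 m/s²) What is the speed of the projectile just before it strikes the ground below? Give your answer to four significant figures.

76.71 m/s

v_x = 66.41 cos 40.30° = 50.649 m/s is unchanged throughout.
For the vertical component, v_y² = v_y0² + 2 g h = (42.953)² + 2×9.8×75.23 = 3319.5, so |v_y| = 57.615 m/s.
Impact speed = √(v_x² + v_y²) = √(2565.3 + 3319.5) = 76.71 m/s.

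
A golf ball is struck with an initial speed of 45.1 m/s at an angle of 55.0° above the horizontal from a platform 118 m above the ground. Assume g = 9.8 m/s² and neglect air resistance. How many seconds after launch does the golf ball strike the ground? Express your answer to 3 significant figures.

Vertical component: v_y = 45.1 sin 55.0° = 36.94 m/s.
Taking up as positive with launch at y = 118 m, landing at y = 0: 0 = 118 + 36.94 t − ½(9.8) t².
Solving 4.900 t² − 36.94 t − 118 = 0 gives t = [36.94 + √(36.94² + 4·4.900·118)] / 9.800 = 9.96 s.

9.96 s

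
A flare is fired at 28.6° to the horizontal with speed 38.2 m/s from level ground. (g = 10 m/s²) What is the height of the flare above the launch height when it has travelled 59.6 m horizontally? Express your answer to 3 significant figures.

v_x = 38.2 cos 28.6° = 33.54 m/s, v_y0 = 38.2 sin 28.6° = 18.29 m/s.
Time to reach x = 59.6 m: t = x / v_x = 59.6 / 33.54 = 1.777 s.
y = v_y0 t − ½ g t² = 18.29×1.777 − 5.000×1.777² = 16.7 m.

16.7 m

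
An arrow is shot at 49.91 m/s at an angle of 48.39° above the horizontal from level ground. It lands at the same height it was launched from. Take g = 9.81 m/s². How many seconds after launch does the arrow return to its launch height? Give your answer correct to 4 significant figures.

Vertical component: v_y = 49.91 sin 48.39° = 37.317 m/s.
For a projectile landing at launch height, time of flight is t = 2 v_y / g = 2 × 37.317 / 9.81 = 7.608 s.

7.608 s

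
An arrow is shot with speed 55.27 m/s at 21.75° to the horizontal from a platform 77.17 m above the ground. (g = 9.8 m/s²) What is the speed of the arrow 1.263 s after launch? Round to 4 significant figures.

v_x = 55.27 cos 21.75° = 51.335 m/s (constant).
v_y(t) = 55.27 sin 21.75° − g t = 20.481 − 9.8 × 1.263 = 8.1036 m/s.
Speed = √(v_x² + v_y²) = √(2635.3 + 65.668) = 51.97 m/s.

51.97 m/s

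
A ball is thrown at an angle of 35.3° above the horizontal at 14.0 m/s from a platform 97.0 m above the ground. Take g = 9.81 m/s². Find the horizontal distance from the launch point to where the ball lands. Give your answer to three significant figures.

Components: v_x = 14.0 cos 35.3° = 11.43 m/s, v_y = 14.0 sin 35.3° = 8.090 m/s.
Vertical: 0 = 97.0 + 8.090 t − ½(9.81) t² ⇒ 4.905 t² − 8.090 t − 97.0 = 0.
t = [8.090 + √(65.45 + 1903)] / 9.810 = 5.347 s.
Horizontal: R = v_x · t = 11.43 × 5.347 = 61.1 m.

61.1 m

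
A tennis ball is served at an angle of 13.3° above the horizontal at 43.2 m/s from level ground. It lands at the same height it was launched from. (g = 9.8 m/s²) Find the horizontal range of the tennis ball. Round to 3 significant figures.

85.3 m

For level ground, R = v₀² sin(2θ) / g.
sin(2 × 13.3°) = sin 26.60° = 0.4478.
R = (43.2)² × 0.4478 / 9.8 = 85.3 m.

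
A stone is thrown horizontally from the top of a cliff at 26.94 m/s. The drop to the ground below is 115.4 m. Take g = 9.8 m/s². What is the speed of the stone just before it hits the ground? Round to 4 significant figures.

Fall time: t = √(2 × 115.4 / 9.8) = 4.8529 s.
At impact: v_x = 26.94 m/s (unchanged), v_y = g t = 9.8 × 4.8529 = 47.558 m/s.
Speed = √(v_x² + v_y²) = √(725.76 + 2261.8) = 54.66 m/s.

54.66 m/s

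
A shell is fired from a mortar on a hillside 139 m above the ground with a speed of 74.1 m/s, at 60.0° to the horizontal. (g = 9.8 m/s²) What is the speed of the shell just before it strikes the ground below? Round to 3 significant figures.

v_x = 74.1 cos 60.0° = 37.05 m/s is unchanged throughout.
For the vertical component, v_y² = v_y0² + 2 g h = (64.17)² + 2×9.8×139 = 6842, so |v_y| = 82.72 m/s.
Impact speed = √(v_x² + v_y²) = √(1373 + 6842) = 90.6 m/s.

90.6 m/s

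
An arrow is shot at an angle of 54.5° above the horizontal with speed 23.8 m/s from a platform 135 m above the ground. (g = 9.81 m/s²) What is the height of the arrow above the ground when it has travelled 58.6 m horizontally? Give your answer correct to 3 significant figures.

129 m

v_x = 23.8 cos 54.5° = 13.82 m/s, v_y0 = 23.8 sin 54.5° = 19.38 m/s.
Time to reach x = 58.6 m: t = x / v_x = 58.6 / 13.82 = 4.240 s.
y = 135 + v_y0 t − ½ g t² = 135 + 19.38×4.240 − 4.905×4.240² = 129 m.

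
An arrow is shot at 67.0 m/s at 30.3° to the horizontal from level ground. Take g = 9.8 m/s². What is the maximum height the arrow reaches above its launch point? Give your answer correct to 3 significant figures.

Vertical component of launch velocity: v_y = 67.0 sin 30.3° = 33.80 m/s.
At the highest point the vertical velocity is zero, so v_y² = 2 g h_max.
h_max = (33.80)² / (2 × 9.8) = 1142 / 19.60 = 58.3 m.

58.3 m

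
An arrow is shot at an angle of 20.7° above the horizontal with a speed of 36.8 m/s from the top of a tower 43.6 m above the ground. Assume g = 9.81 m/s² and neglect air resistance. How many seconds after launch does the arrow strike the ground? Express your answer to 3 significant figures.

Vertical component: v_y = 36.8 sin 20.7° = 13.01 m/s.
Taking up as positive with launch at y = 43.6 m, landing at y = 0: 0 = 43.6 + 13.01 t − ½(9.81) t².
Solving 4.905 t² − 13.01 t − 43.6 = 0 gives t = [13.01 + √(13.01² + 4·4.905·43.6)] / 9.810 = 4.59 s.

4.59 s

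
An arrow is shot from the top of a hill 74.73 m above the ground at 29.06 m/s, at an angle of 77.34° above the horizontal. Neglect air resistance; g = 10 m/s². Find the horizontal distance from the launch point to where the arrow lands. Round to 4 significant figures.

48.59 m

Components: v_x = 29.06 cos 77.34° = 6.3689 m/s, v_y = 29.06 sin 77.34° = 28.353 m/s.
Vertical: 0 = 74.73 + 28.353 t − ½(10) t² ⇒ 5.000 t² − 28.353 t − 74.73 = 0.
t = [28.353 + √(803.89 + 1494.6)] / 10.00 = 7.6296 s.
Horizontal: R = v_x · t = 6.3689 × 7.6296 = 48.59 m.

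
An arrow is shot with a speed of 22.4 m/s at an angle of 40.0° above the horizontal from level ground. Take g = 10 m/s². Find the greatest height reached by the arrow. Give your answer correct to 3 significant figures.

Vertical component of launch velocity: v_y = 22.4 sin 40.0° = 14.40 m/s.
At the highest point the vertical velocity is zero, so v_y² = 2 g h_max.
h_max = (14.40)² / (2 × 10) = 207.4 / 20.00 = 10.4 m.

10.4 m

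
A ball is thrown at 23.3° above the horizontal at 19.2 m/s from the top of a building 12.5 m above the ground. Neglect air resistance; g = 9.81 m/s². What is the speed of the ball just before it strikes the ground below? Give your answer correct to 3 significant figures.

v_x = 19.2 cos 23.3° = 17.63 m/s is unchanged throughout.
For the vertical component, v_y² = v_y0² + 2 g h = (7.594)² + 2×9.81×12.5 = 302.9, so |v_y| = 17.40 m/s.
Impact speed = √(v_x² + v_y²) = √(310.8 + 302.9) = 24.8 m/s.

24.8 m/s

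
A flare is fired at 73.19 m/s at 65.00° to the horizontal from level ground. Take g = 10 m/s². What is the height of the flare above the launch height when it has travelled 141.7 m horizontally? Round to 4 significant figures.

v_x = 73.19 cos 65.00° = 30.931 m/s, v_y0 = 73.19 sin 65.00° = 66.333 m/s.
Time to reach x = 141.7 m: t = x / v_x = 141.7 / 30.931 = 4.5812 s.
y = v_y0 t − ½ g t² = 66.333×4.5812 − 5.000×4.5812² = 198.9 m.

198.9 m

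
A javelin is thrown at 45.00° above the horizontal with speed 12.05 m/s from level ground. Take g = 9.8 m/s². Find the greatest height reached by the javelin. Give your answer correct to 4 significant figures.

Vertical component of launch velocity: v_y = 12.05 sin 45.00° = 8.5206 m/s.
At the highest point the vertical velocity is zero, so v_y² = 2 g h_max.
h_max = (8.5206)² / (2 × 9.8) = 72.601 / 19.60 = 3.704 m.

3.704 m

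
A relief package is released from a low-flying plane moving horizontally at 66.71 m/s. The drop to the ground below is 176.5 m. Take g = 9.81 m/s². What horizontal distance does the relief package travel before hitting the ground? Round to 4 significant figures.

Initial vertical velocity is zero, so the fall time comes from h = ½ g t²: t = √(2 × 176.5 / 9.81) = 5.9986 s.
Horizontal motion is uniform at 66.71 m/s, so x = 66.71 × 5.9986 = 400.2 m.

400.2 m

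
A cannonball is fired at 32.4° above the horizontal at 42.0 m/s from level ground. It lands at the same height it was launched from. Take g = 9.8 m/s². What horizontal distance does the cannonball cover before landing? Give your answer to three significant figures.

163 m

Components: v_x = 42.0 cos 32.4° = 35.46 m/s, v_y = 42.0 sin 32.4° = 22.50 m/s.
Time of flight (same landing height): t = 2 v_y / g = 2 × 22.50 / 9.8 = 4.592 s.
Range: R = v_x · t = 35.46 × 4.592 = 163 m.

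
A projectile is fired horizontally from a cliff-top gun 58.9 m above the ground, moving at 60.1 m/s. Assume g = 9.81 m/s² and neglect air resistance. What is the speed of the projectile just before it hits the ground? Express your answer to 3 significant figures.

Fall time: t = √(2 × 58.9 / 9.81) = 3.465 s.
At impact: v_x = 60.1 m/s (unchanged), v_y = g t = 9.81 × 3.465 = 33.99 m/s.
Speed = √(v_x² + v_y²) = √(3612 + 1155) = 69.0 m/s.

69.0 m/s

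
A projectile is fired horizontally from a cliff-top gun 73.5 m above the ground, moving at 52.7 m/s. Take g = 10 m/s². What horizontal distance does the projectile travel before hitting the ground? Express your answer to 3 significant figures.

Initial vertical velocity is zero, so the fall time comes from h = ½ g t²: t = √(2 × 73.5 / 10) = 3.834 s.
Horizontal motion is uniform at 52.7 m/s, so x = 52.7 × 3.834 = 202 m.

202 m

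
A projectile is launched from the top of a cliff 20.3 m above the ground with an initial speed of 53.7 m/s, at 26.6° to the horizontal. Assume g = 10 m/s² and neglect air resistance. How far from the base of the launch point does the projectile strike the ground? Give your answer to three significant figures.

266 m

Components: v_x = 53.7 cos 26.6° = 48.02 m/s, v_y = 53.7 sin 26.6° = 24.04 m/s.
Vertical: 0 = 20.3 + 24.04 t − ½(10) t² ⇒ 5.000 t² − 24.04 t − 20.3 = 0.
t = [24.04 + √(577.9 + 406.0)] / 10.00 = 5.541 s.
Horizontal: R = v_x · t = 48.02 × 5.541 = 266 m.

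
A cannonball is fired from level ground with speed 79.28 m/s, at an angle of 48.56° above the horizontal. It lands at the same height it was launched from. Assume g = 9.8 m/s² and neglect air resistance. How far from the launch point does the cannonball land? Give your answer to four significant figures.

For level ground, R = v₀² sin(2θ) / g.
sin(2 × 48.56°) = sin 97.120° = 0.9923.
R = (79.28)² × 0.9923 / 9.8 = 636.4 m.

636.4 m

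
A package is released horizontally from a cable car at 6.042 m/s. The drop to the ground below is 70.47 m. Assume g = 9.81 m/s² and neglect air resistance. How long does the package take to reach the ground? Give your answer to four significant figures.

The horizontal speed doesn't affect the fall. With v_y0 = 0, h = ½ g t².
t = √(2 × 70.47 / 9.81) = √14.367 = 3.790 s.

3.790 s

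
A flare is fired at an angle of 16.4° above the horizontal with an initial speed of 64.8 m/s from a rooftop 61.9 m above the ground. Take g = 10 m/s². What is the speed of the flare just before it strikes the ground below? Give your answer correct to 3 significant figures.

73.7 m/s

v_x = 64.8 cos 16.4° = 62.16 m/s is unchanged throughout.
For the vertical component, v_y² = v_y0² + 2 g h = (18.30)² + 2×10×61.9 = 1573, so |v_y| = 39.66 m/s.
Impact speed = √(v_x² + v_y²) = √(3864 + 1573) = 73.7 m/s.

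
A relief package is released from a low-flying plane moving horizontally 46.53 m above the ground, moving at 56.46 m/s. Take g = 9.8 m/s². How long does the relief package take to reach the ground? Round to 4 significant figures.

3.082 s

The horizontal speed doesn't affect the fall. With v_y0 = 0, h = ½ g t².
t = √(2 × 46.53 / 9.8) = √9.4959 = 3.082 s.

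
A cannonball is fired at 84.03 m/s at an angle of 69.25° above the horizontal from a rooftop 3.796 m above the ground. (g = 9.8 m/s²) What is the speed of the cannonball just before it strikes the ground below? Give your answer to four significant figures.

v_x = 84.03 cos 69.25° = 29.771 m/s is unchanged throughout.
For the vertical component, v_y² = v_y0² + 2 g h = (78.579)² + 2×9.8×3.796 = 6249.1, so |v_y| = 79.051 m/s.
Impact speed = √(v_x² + v_y²) = √(886.31 + 6249.1) = 84.47 m/s.

84.47 m/s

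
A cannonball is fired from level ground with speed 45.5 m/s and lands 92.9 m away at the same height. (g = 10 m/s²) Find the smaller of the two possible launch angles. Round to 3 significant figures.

13.3°

Level-ground range: R = v₀² sin(2θ)/g ⇒ sin 2θ = R g / v₀² = 92.9×10/45.5² = 0.4487.
2θ = arcsin(0.4487) = 26.66° or 180° − 26.66° = 153.34°.
So θ = 13.3° or θ = 76.7°.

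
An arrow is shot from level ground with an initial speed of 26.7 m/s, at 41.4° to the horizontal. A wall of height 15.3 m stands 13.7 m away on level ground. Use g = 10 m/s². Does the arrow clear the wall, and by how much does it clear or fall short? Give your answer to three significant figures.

v_x = 26.7 cos 41.4° = 20.03 m/s; v_y0 = 26.7 sin 41.4° = 17.66 m/s.
Time to reach the wall: t = 13.7 / 20.03 = 0.6840 s.
Height at that point: y = 17.66×0.6840 − 5.000×0.6840² = 9.740 m.
That is 15.3 − 9.740 = 5.56 m below the top of the wall, so the arrow does not clear it.

No — it falls 5.56 m short of clearing the wall.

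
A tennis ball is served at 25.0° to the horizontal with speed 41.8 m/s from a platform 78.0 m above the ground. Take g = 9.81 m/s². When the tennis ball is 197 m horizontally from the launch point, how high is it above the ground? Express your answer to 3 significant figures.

v_x = 41.8 cos 25.0° = 37.88 m/s, v_y0 = 41.8 sin 25.0° = 17.67 m/s.
Time to reach x = 197 m: t = x / v_x = 197 / 37.88 = 5.201 s.
y = 78.0 + v_y0 t − ½ g t² = 78.0 + 17.67×5.201 − 4.905×5.201² = 37.2 m.

37.2 m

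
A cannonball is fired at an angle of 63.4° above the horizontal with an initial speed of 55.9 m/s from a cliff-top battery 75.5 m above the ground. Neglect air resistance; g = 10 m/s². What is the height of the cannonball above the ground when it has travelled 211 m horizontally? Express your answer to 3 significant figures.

142 m

v_x = 55.9 cos 63.4° = 25.03 m/s, v_y0 = 55.9 sin 63.4° = 49.98 m/s.
Time to reach x = 211 m: t = x / v_x = 211 / 25.03 = 8.430 s.
y = 75.5 + v_y0 t − ½ g t² = 75.5 + 49.98×8.430 − 5.000×8.430² = 142 m.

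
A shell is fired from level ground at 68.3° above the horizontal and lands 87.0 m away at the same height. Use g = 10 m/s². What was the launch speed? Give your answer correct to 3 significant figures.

On level ground, R = v₀² sin(2θ) / g, so v₀ = √(R g / sin 2θ).
sin(2 × 68.3°) = 0.6871.
v₀ = √(87.0 × 10 / 0.6871) = √1266 = 35.6 m/s.

35.6 m/s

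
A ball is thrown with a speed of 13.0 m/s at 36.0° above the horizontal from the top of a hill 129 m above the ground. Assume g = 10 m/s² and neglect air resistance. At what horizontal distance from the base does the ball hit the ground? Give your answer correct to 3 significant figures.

Components: v_x = 13.0 cos 36.0° = 10.52 m/s, v_y = 13.0 sin 36.0° = 7.641 m/s.
Vertical: 0 = 129 + 7.641 t − ½(10) t² ⇒ 5.000 t² − 7.641 t − 129 = 0.
t = [7.641 + √(58.38 + 2580)] / 10.00 = 5.901 s.
Horizontal: R = v_x · t = 10.52 × 5.901 = 62.1 m.

62.1 m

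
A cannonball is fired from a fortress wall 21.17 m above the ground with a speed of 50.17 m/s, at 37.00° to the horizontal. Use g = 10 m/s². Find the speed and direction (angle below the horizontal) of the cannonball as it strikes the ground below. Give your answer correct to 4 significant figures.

54.23 m/s at 42.36° below the horizontal

v_x = 50.17 cos 37.00° = 40.068 m/s (constant).
|v_y| at impact = √((30.193)² + 2×10×21.17) = 36.538 m/s.
Speed = √(40.068² + 36.538²) = 54.23 m/s; angle = arctan(36.538/40.068) = 42.36° below horizontal.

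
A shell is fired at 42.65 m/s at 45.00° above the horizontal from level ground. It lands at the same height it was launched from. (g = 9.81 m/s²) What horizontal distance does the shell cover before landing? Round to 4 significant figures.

For level ground, R = v₀² sin(2θ) / g.
sin(2 × 45.00°) = sin 90.000° = 1.000.
R = (42.65)² × 1.000 / 9.81 = 185.4 m.

185.4 m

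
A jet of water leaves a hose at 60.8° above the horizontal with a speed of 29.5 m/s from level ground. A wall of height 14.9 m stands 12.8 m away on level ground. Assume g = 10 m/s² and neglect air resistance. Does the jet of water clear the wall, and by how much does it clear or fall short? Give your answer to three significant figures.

Yes — it clears the wall by 4.05 m.

v_x = 29.5 cos 60.8° = 14.39 m/s; v_y0 = 29.5 sin 60.8° = 25.75 m/s.
Time to reach the wall: t = 12.8 / 14.39 = 0.8895 s.
Height at that point: y = 25.75×0.8895 − 5.000×0.8895² = 18.95 m.
That is 18.95 − 14.9 = 4.05 m above the top of the wall, so the jet of water clears it.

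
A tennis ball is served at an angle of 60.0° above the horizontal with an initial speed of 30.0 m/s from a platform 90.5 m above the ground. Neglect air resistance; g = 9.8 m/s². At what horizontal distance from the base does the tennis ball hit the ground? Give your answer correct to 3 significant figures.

Components: v_x = 30.0 cos 60.0° = 15.00 m/s, v_y = 30.0 sin 60.0° = 25.98 m/s.
Vertical: 0 = 90.5 + 25.98 t − ½(9.8) t² ⇒ 4.900 t² − 25.98 t − 90.5 = 0.
t = [25.98 + √(675.0 + 1774)] / 9.800 = 7.701 s.
Horizontal: R = v_x · t = 15.00 × 7.701 = 116 m.

116 m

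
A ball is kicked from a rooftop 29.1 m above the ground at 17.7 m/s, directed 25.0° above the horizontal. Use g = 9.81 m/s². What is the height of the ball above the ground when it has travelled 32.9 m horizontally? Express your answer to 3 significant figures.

23.8 m

v_x = 17.7 cos 25.0° = 16.04 m/s, v_y0 = 17.7 sin 25.0° = 7.480 m/s.
Time to reach x = 32.9 m: t = x / v_x = 32.9 / 16.04 = 2.051 s.
y = 29.1 + v_y0 t − ½ g t² = 29.1 + 7.480×2.051 − 4.905×2.051² = 23.8 m.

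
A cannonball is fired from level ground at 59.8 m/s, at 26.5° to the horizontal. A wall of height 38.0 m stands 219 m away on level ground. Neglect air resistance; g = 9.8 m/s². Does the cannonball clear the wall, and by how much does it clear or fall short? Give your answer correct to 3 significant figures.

No — it falls 10.9 m short of clearing the wall.

v_x = 59.8 cos 26.5° = 53.52 m/s; v_y0 = 59.8 sin 26.5° = 26.68 m/s.
Time to reach the wall: t = 219 / 53.52 = 4.092 s.
Height at that point: y = 26.68×4.092 − 4.900×4.092² = 27.13 m.
That is 38.0 − 27.13 = 10.9 m below the top of the wall, so the cannonball does not clear it.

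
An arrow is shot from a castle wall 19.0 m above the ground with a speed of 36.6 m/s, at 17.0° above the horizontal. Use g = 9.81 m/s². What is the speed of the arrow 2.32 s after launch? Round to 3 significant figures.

v_x = 36.6 cos 17.0° = 35.00 m/s (constant).
v_y(t) = 36.6 sin 17.0° − g t = 10.70 − 9.81 × 2.32 = -12.06 m/s.
Speed = √(v_x² + v_y²) = √(1225 + 145.4) = 37.0 m/s.

37.0 m/s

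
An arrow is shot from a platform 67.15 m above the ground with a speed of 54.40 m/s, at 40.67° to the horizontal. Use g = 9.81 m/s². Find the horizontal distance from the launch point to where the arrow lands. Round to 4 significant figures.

362.5 m

Components: v_x = 54.40 cos 40.67° = 41.261 m/s, v_y = 54.40 sin 40.67° = 35.453 m/s.
Vertical: 0 = 67.15 + 35.453 t − ½(9.81) t² ⇒ 4.905 t² − 35.453 t − 67.15 = 0.
t = [35.453 + √(1256.9 + 1317.5)] / 9.810 = 8.7861 s.
Horizontal: R = v_x · t = 41.261 × 8.7861 = 362.5 m.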